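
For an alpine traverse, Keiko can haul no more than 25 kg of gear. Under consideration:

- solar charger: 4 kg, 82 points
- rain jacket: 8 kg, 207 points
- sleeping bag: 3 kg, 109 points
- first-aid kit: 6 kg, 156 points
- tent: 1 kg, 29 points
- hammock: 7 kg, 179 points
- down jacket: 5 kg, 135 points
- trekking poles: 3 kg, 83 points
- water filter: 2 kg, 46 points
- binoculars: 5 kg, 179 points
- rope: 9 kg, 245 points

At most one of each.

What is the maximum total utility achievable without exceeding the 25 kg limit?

By utility per kg: sleeping bag 36.33, binoculars 35.80, tent 29.00 lead.
The ratio heuristic lands on sleeping bag + tent + trekking poles + water filter + binoculars + rope (691) but leaves 2 kg idle.
The 3 kg tied up in tent and water filter is better spent on down jacket — total rises to 751 (25 kg).
Next best is sleeping bag + tent + down jacket + water filter + binoculars + rope at 743 (25 kg) — short by 8.

751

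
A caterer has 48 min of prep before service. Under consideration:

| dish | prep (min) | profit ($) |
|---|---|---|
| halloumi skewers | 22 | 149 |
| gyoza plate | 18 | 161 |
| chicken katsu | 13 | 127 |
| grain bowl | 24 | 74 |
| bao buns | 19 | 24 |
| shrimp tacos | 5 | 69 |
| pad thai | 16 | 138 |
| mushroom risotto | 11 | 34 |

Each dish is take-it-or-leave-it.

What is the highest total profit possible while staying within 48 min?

426

Filling by ratio: gyoza plate + chicken katsu + shrimp tacos + mushroom risotto for 391, with 1 min left unused.
Replace shrimp tacos and mushroom risotto with pad thai: the trade gains 35 net, giving 426 at 47 min.
Next best is gyoza plate + chicken katsu + shrimp tacos + mushroom risotto at 391 (47 min) — short by 35.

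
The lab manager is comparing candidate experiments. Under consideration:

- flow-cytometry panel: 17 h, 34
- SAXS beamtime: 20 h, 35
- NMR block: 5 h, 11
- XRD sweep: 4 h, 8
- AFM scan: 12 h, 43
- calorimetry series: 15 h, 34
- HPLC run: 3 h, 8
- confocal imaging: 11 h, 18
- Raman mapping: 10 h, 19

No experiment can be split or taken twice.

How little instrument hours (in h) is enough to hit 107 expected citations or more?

Need the lightest bundle worth ≥ 107.
NMR block + AFM scan + calorimetry series + Raman mapping: 107 expected citations at 42 h.
Below 42 h the best achievable stays under 107.

42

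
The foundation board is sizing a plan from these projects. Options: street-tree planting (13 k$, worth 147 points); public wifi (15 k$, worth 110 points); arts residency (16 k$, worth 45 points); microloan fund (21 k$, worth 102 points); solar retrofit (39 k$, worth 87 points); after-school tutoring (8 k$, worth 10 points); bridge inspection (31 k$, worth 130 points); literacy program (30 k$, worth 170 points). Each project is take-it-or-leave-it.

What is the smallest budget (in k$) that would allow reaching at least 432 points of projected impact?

Look for the lowest-budget combination reaching 432.
street-tree planting + public wifi + after-school tutoring + literacy program reaches 437 using 66 k$.
No combination under 66 k$ hits 432.

66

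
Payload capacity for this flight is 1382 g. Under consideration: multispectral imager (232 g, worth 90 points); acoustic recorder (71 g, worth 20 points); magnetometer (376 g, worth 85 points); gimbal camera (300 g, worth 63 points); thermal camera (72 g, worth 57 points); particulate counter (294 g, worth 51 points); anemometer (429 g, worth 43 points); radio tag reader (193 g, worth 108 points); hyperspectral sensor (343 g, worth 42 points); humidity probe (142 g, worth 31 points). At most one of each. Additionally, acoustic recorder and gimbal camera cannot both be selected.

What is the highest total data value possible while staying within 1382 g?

Multispectral imager + acoustic recorder + magnetometer + thermal camera + particulate counter + radio tag reader + humidity probe uses 1380 of the 1382 g and totals 442.
That's the maximum — no feasible swap from here does better than 442.

442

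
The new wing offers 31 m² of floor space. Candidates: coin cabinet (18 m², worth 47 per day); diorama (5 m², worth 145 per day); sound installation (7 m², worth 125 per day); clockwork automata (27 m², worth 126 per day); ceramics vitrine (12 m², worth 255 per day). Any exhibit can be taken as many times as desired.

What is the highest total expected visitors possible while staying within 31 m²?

870

Best packing: 6×diorama — 30 m², 870 total.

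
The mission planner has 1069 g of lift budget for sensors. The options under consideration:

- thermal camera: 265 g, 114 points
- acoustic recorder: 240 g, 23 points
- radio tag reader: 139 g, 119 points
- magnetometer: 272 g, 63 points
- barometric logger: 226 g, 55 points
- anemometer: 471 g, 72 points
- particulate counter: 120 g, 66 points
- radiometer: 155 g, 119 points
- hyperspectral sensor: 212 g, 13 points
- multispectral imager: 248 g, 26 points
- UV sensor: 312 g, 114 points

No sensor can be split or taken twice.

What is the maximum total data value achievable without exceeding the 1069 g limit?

532

Thermal camera + radio tag reader + particulate counter + radiometer + UV sensor uses 991 of the 1069 g and totals 532.
That's the maximum — no swap from here does better than 532.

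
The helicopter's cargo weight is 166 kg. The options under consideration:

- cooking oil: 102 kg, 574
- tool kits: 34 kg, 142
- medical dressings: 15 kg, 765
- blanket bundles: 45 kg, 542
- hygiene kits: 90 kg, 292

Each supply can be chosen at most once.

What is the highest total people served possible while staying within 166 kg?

1881

Cooking oil + medical dressings + blanket bundles uses 162 of the 166 kg and totals 1881.
The closest alternative, medical dressings + blanket bundles + hygiene kits, reaches only 1599.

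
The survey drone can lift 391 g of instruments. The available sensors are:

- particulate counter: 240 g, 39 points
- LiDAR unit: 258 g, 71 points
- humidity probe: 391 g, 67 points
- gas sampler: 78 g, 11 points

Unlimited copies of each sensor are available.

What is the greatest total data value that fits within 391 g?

By data value per g: LiDAR unit 0.28, humidity probe 0.17, particulate counter 0.16 lead.
The ratio ordering already packs tightly: LiDAR unit + gas sampler, 336 g, 82.
Nothing else within 391 g beats 82.

82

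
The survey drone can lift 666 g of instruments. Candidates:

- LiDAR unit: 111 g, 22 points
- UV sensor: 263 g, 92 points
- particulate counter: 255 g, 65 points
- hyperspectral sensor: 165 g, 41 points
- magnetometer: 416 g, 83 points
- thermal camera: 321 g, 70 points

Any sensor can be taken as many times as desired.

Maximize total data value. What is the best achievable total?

By data value per g: UV sensor 0.35, particulate counter 0.25, hyperspectral sensor 0.25, thermal camera 0.22 lead.
LiDAR unit + 2×UV sensor uses 637 of the 666 g and totals 206.
That's the maximum — no swap from here does better than 206.

206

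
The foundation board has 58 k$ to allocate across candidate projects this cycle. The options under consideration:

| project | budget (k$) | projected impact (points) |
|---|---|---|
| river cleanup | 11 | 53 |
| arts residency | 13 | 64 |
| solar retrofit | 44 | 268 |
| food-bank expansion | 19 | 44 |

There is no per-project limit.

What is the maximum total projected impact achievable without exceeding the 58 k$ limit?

Best packing: arts residency + solar retrofit — 57 k$, 332 total.
No other feasible combination exceeds 332.

332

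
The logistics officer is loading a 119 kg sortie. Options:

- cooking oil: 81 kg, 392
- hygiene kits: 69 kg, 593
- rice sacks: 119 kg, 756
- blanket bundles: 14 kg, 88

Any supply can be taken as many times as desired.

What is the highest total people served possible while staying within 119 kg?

857

Hygiene kits + 3×blanket bundles uses 111 of the 119 kg and totals 857.
The spare 8 kg is too small for any remaining supply, and no exchange beats 857.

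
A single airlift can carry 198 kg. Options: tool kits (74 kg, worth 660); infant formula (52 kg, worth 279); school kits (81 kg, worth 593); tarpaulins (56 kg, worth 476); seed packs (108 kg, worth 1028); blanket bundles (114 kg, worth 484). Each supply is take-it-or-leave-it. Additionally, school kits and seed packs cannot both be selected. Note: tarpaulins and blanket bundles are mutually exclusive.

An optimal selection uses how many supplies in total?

2

Optimal total is 1688.
tool kits + seed packs hits 1688 at 182 kg.
All optima have 2 supplies.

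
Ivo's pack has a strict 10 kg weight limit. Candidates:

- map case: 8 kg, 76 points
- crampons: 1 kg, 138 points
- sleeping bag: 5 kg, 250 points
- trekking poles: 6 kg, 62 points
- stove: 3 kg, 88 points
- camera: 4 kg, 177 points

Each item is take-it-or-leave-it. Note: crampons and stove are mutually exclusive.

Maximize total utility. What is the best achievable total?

565

By utility per kg: crampons 138.00, sleeping bag 50.00, camera 44.25 lead.
The ratio ordering already packs tightly: crampons + sleeping bag + camera, 10 kg, 565.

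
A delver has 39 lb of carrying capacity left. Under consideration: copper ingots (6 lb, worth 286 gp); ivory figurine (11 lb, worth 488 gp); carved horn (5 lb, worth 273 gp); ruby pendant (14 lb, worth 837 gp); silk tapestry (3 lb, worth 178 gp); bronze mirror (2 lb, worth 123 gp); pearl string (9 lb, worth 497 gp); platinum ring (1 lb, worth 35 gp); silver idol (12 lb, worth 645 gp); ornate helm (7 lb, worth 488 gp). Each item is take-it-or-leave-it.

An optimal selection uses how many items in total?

6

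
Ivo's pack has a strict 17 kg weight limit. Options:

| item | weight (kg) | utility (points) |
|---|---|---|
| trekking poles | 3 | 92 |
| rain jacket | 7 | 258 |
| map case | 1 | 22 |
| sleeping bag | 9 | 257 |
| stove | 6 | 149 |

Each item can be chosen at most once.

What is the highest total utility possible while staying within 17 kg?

Ranking by ratio (utility/kg): rain jacket 36.86, trekking poles 30.67, sleeping bag 28.56, stove 24.83.
Greedy by ratio would take trekking poles + rain jacket + map case + stove: 17 kg used, total 521.
Dropping trekking poles and stove frees 9 kg; slotting in sleeping bag (9 kg) lifts the total to 537 at 17 kg.
The closest alternative, trekking poles + rain jacket + map case + stove, reaches only 521.

537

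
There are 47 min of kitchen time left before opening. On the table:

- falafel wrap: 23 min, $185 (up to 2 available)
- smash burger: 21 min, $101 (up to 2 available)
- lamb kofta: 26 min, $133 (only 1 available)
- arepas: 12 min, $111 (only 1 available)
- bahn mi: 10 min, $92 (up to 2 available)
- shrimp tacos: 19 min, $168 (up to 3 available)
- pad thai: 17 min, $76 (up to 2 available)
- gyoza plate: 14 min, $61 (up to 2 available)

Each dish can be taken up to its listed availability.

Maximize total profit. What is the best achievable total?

388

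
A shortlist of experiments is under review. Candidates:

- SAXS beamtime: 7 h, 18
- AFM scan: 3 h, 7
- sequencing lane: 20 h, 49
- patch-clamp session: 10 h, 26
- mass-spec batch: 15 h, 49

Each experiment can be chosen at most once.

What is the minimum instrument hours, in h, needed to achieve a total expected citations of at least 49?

15

Minimise h subject to total expected citations ≥ 49.
Taking mass-spec batch gives 49 (≥ 49) for 15 h.
Any bundle with less than 15 h falls short of 49.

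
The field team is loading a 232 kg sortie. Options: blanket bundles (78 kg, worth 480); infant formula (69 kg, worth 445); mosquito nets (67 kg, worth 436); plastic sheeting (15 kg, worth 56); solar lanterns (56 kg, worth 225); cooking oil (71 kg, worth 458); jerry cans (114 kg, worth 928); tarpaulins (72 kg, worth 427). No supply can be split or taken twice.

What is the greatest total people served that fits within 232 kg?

1464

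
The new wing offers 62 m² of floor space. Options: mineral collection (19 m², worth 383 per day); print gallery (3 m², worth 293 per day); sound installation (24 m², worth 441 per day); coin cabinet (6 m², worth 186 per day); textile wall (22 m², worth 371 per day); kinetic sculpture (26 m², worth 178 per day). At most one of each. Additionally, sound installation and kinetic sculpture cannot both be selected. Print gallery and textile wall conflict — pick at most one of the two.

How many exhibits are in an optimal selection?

4

Optimal total is 1303.
mineral collection + print gallery + sound installation + coin cabinet hits 1303 at 52 m².
Every optimal selection uses 4 exhibits.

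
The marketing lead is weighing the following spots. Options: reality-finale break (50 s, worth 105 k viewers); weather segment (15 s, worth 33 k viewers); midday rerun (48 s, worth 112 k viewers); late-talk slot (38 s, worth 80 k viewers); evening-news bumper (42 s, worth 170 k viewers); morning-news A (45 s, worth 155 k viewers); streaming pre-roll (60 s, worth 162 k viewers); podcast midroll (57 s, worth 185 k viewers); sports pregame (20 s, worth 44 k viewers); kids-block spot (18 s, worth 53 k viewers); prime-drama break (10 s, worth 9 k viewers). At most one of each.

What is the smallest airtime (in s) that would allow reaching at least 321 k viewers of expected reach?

Need the lightest bundle worth ≥ 321.
evening-news bumper + morning-news A: 325 expected reach at 87 s.
Below 87 s the best achievable stays under 321.

87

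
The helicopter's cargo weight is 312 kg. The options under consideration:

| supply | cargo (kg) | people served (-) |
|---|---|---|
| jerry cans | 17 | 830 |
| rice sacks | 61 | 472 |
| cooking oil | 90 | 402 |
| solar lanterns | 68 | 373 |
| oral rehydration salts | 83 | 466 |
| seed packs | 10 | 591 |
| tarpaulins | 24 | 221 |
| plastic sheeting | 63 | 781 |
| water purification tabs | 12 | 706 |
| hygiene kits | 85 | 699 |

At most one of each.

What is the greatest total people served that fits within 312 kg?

4300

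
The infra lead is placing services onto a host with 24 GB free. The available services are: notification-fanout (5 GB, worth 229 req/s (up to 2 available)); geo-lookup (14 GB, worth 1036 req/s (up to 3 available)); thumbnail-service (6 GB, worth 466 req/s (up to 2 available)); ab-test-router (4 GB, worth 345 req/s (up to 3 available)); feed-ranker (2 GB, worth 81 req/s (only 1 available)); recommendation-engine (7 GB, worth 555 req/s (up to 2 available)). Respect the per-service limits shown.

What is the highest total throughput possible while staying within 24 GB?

1967

Density check — ab-test-router 86.25, recommendation-engine 79.29, thumbnail-service 77.67 are the best per GB.
A density-first pass picks notification-fanout + 3×ab-test-router + recommendation-engine — 1819 at 24 GB.
The 12 GB tied up in notification-fanout and recommendation-engine is better spent on 2×thumbnail-service — total rises to 1967 (24 GB).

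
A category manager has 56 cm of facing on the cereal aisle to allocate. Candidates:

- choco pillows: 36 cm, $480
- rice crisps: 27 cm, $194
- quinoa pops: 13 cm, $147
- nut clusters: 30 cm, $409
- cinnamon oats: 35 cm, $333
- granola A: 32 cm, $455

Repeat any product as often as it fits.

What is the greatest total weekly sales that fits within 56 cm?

703

Greedy by ratio would take quinoa pops + granola A: 45 cm used, total 602.
The 32 cm tied up in granola A is better spent on quinoa pops + nut clusters — total rises to 703 (56 cm).
That's the maximum — no swap from here does better than 703.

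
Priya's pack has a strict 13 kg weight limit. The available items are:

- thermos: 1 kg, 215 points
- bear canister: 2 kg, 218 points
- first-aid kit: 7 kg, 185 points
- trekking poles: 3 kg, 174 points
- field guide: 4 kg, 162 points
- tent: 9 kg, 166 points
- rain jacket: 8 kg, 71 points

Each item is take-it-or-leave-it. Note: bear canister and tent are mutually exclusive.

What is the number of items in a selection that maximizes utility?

Best achievable utility is 792.
thermos + bear canister + first-aid kit + trekking poles hits 792 at 13 kg.
All optima have 4 items.

4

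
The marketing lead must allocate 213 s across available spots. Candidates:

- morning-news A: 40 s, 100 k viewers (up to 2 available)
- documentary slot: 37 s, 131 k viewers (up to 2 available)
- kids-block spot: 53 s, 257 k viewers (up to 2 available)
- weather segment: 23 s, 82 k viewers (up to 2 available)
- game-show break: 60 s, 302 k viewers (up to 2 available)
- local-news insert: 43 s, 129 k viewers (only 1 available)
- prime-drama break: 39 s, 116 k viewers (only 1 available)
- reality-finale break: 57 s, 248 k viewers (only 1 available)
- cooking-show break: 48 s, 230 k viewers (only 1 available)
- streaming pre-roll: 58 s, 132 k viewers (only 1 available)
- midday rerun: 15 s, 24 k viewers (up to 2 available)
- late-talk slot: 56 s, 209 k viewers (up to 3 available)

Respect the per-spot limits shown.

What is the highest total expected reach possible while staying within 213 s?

A density-first pass picks kids-block spot + weather segment + 2×game-show break + midday rerun — 967 at 211 s.
But 2×kids-block spot + reality-finale break + cooking-show break fits in 211 s and reaches 992.
Nothing else within 213 s beats 992.

992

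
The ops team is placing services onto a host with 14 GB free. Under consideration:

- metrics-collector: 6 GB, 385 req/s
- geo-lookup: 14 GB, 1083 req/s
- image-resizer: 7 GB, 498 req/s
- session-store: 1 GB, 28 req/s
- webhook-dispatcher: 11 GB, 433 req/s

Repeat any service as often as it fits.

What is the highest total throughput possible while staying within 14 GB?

Ranking by ratio (throughput/GB): geo-lookup 77.36, image-resizer 71.14, metrics-collector 64.17.
The ratio ordering already packs tightly: geo-lookup, 14 GB, 1083.
Every other selection either busts 14 GB or fails to beat 1083.

1083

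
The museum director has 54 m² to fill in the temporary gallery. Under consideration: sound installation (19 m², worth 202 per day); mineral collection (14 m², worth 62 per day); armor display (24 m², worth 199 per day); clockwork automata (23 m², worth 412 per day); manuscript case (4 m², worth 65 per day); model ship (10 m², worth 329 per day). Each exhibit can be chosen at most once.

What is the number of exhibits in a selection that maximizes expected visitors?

The maximum expected visitors within 54 m² is 943.
sound installation + clockwork automata + model ship hits 943 at 52 m².
Every optimal selection uses 3 exhibits.

3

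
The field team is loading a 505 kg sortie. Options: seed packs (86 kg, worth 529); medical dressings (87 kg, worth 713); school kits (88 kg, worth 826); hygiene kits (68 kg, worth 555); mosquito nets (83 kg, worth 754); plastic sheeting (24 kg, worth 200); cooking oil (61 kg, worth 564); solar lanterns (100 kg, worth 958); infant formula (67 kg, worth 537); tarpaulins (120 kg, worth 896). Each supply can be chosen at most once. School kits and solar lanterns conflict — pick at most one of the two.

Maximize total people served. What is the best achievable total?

Medical dressings + hygiene kits + mosquito nets + plastic sheeting + cooking oil + solar lanterns + infant formula uses 490 of the 505 kg and totals 4281.

4281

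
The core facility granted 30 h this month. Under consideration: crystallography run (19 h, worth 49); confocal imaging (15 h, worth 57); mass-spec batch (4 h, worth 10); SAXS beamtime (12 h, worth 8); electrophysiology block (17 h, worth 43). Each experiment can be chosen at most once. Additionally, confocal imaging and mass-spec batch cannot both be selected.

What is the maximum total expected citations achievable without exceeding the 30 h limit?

65

Best packing: confocal imaging + SAXS beamtime — 27 h, 65 total.
The spare 3 h is too small for any remaining experiment, and no feasible exchange beats 65.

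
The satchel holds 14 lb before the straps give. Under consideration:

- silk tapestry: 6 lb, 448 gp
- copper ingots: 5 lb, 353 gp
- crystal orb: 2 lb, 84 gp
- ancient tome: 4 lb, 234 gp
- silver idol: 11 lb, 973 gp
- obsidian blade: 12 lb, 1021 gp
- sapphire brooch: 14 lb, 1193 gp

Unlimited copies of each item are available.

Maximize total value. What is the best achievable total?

1193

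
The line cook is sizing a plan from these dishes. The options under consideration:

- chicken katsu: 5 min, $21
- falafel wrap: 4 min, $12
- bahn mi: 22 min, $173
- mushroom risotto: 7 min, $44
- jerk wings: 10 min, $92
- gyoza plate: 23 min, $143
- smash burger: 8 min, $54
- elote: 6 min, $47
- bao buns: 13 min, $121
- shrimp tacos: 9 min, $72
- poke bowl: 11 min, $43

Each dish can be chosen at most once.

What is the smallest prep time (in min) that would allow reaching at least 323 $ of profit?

38

Look for the lowest-prep combination reaching 323.
jerk wings + elote + bao buns + shrimp tacos reaches 332 using 38 min.
Any bundle with less than 38 min falls short of 323.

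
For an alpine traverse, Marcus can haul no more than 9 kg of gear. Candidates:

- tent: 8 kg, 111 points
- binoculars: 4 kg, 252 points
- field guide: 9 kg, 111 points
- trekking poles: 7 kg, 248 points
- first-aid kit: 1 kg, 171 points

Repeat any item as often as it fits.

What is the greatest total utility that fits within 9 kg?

The ratio ordering already packs tightly: 9×first-aid kit, 9 kg, 1539.
Every other selection either busts 9 kg or fails to beat 1539.

1539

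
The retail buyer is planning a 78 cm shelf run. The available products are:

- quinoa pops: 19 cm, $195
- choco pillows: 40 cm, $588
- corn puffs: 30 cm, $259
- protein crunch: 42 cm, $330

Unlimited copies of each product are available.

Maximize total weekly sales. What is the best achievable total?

978

By weekly sales per cm: choco pillows 14.70, quinoa pops 10.26, corn puffs 8.63, protein crunch 7.86 lead.
Taking 2×quinoa pops + choco pillows: 78 cm used, 978 in weekly sales.
Nothing else within 78 cm beats 978.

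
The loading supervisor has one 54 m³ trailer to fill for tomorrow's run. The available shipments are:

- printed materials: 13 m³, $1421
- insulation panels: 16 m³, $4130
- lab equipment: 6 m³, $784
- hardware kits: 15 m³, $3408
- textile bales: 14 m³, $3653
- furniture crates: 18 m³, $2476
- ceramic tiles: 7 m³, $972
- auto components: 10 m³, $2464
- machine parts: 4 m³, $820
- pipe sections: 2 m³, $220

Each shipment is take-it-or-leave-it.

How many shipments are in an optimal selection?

5

The maximum revenue within 54 m³ is 12383.
One optimal bundle: insulation panels + hardware kits + textile bales + ceramic tiles + pipe sections (54 m³).
Every optimal selection uses 5 shipments.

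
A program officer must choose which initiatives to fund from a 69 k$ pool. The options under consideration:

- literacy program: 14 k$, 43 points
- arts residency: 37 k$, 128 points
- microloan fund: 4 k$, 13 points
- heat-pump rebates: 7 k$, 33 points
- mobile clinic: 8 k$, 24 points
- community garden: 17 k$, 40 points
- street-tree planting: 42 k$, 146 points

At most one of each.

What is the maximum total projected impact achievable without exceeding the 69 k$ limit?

235

Ranking by ratio (projected impact/k$): heat-pump rebates 4.71, street-tree planting 3.48, arts residency 3.46.
Literacy program + microloan fund + heat-pump rebates + street-tree planting uses 67 of the 69 k$ and totals 235.
Nothing else within 69 k$ beats 235.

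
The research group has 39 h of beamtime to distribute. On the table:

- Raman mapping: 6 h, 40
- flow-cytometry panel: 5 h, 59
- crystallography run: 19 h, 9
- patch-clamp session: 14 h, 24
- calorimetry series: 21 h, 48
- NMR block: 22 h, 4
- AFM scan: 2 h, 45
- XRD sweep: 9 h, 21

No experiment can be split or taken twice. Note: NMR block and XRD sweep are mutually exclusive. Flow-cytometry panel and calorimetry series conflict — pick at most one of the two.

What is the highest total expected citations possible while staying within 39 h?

Best packing: Raman mapping + flow-cytometry panel + patch-clamp session + AFM scan + XRD sweep — 36 h, 189 total.
The closest alternative, Raman mapping + flow-cytometry panel + patch-clamp session + AFM scan, reaches only 168.

189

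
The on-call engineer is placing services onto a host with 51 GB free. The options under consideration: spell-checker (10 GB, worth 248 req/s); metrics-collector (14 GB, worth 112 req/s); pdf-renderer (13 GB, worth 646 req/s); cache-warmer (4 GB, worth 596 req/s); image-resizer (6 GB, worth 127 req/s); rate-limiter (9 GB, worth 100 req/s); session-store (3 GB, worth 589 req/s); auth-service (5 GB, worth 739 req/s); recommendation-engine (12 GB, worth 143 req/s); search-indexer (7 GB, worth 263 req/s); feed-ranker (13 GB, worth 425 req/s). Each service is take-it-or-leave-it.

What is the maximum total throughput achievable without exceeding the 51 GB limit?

3385

Pdf-renderer + cache-warmer + image-resizer + session-store + auth-service + search-indexer + feed-ranker uses 51 of the 51 GB and totals 3385.
Runner-up pdf-renderer + cache-warmer + session-store + auth-service + search-indexer + feed-ranker tops out at 3258.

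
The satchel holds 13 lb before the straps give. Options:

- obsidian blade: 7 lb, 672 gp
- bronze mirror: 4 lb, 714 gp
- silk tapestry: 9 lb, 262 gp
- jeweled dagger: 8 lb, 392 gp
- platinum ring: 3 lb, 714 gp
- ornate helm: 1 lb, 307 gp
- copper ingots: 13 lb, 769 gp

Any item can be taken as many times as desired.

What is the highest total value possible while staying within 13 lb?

3991

By value per lb: ornate helm 307.00, platinum ring 238.00, bronze mirror 178.50 lead.
The ratio ordering already packs tightly: 13×ornate helm, 13 lb, 3991.
Nothing else within 13 lb beats 3991.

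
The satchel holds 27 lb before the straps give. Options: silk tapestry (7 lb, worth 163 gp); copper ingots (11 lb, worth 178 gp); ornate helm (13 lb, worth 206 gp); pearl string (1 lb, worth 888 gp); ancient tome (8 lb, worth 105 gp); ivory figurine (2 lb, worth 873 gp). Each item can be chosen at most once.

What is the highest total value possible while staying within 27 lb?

2145

Ranking by ratio (value/lb): pearl string 888.00, ivory figurine 436.50, silk tapestry 23.29.
Filling by ratio: silk tapestry + copper ingots + pearl string + ivory figurine for 2102, with 6 lb left unused.
Dropping silk tapestry frees 7 lb; slotting in ornate helm (13 lb) lifts the total to 2145 at 27 lb.
Runner-up silk tapestry + ornate helm + pearl string + ivory figurine tops out at 2130.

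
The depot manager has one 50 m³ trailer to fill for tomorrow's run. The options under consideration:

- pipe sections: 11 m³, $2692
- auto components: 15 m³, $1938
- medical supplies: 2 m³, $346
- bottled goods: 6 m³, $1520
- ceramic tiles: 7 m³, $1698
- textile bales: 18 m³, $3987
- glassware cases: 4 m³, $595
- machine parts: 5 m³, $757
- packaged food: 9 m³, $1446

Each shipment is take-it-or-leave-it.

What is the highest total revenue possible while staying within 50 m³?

11000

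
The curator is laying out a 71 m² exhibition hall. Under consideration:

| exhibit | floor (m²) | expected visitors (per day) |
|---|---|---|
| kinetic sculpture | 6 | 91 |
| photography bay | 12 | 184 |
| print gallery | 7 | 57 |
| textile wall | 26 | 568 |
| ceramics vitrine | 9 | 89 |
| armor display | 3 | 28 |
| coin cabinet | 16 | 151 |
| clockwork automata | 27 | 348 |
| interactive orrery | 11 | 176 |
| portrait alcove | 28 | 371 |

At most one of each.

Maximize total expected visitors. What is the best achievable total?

Ranking by ratio (expected visitors/m²): textile wall 21.85, interactive orrery 16.00, photography bay 15.33, kinetic sculpture 15.17.
Taking the top-ratio exhibits first gives kinetic sculpture + photography bay + textile wall + ceramics vitrine + armor display + interactive orrery for 1136 (67 m²).
Replace photography bay and ceramics vitrine and armor display with portrait alcove: the trade gains 70 net, giving 1206 at 71 m².
Next best is kinetic sculpture + photography bay + textile wall + clockwork automata at 1191 (71 m²) — short by 15.

1206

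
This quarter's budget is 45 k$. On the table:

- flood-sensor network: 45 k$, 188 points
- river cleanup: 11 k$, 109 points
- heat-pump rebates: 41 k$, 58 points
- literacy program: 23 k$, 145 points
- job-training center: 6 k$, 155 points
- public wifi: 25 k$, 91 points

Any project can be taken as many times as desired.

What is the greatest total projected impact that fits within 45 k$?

1085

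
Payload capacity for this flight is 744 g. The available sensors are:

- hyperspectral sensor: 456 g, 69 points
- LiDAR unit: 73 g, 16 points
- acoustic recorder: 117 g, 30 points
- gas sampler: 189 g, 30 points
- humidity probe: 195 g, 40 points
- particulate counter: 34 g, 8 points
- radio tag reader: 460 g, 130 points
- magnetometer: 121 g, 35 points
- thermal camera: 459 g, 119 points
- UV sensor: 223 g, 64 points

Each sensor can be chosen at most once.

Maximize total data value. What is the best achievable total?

A density-first pass picks LiDAR unit + acoustic recorder + particulate counter + magnetometer + UV sensor — 153 at 568 g.
The 296 g tied up in LiDAR unit and UV sensor is better spent on radio tag reader — total rises to 203 (732 g).
An exhaustive check of the 1024 subsets confirms 203.

203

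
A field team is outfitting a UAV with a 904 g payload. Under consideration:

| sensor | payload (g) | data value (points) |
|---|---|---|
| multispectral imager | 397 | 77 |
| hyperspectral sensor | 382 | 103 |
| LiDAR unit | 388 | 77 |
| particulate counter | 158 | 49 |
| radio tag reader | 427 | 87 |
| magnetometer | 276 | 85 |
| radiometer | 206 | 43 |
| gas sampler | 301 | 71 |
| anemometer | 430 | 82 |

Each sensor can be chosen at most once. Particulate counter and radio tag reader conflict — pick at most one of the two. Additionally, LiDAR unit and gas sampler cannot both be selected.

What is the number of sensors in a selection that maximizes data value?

The maximum data value within 904 g is 237.
hyperspectral sensor + particulate counter + magnetometer hits 237 at 816 g.
Any selection reaching 237 contains exactly 3 sensors.

3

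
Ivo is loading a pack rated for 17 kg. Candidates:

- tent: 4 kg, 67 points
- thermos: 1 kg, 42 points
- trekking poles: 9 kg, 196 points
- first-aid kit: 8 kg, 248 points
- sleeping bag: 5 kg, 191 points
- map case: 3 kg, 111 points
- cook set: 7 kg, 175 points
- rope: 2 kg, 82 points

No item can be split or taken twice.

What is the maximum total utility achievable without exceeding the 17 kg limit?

592

A density-first pass picks tent + thermos + sleeping bag + map case + rope — 493 at 15 kg.
Dropping tent and rope frees 6 kg; slotting in first-aid kit (8 kg) lifts the total to 592 at 17 kg.
The closest alternative, thermos + first-aid kit + sleeping bag + rope, reaches only 563.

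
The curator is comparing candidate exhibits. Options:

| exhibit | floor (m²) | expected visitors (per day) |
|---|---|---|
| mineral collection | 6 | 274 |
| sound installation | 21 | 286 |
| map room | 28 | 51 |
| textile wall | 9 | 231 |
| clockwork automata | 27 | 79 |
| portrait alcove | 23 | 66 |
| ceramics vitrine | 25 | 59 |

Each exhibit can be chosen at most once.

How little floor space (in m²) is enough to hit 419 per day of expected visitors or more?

Look for the lowest-floor combination reaching 419.
mineral collection + textile wall reaches 505 using 15 m².
Any bundle with less than 15 m² falls short of 419.

15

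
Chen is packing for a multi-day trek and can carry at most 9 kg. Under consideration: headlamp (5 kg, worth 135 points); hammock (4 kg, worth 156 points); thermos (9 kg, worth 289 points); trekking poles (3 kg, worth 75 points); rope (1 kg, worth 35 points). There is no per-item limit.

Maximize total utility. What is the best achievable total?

347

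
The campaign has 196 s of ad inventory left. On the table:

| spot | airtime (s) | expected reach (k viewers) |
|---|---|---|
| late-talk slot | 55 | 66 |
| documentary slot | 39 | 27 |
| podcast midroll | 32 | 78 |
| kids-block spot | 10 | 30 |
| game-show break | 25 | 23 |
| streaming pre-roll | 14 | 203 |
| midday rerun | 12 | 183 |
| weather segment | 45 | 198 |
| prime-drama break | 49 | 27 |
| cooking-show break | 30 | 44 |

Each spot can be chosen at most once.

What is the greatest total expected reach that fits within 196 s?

781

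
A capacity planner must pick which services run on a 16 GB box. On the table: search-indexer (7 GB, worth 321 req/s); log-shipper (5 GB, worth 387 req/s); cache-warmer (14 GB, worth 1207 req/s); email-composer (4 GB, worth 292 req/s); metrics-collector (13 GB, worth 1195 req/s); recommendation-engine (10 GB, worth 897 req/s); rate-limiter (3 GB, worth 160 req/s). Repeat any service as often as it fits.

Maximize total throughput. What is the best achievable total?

1355

Density check — metrics-collector 91.92, recommendation-engine 89.70, cache-warmer 86.21 are the best per GB.
Best packing: metrics-collector + rate-limiter — 16 GB, 1355 total.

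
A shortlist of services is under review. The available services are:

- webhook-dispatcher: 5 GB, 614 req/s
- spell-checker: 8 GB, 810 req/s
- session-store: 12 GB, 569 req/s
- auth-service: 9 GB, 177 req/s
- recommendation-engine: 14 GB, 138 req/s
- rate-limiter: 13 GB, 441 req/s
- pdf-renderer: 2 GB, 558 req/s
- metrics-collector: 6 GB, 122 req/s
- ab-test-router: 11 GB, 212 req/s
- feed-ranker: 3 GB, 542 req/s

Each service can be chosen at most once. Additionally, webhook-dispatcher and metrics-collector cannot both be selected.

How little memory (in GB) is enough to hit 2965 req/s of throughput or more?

30

Minimise GB subject to total throughput ≥ 2965.
Taking webhook-dispatcher + spell-checker + session-store + pdf-renderer + feed-ranker gives 3093 (≥ 2965) for 30 GB.
Any bundle with less than 30 GB falls short of 2965.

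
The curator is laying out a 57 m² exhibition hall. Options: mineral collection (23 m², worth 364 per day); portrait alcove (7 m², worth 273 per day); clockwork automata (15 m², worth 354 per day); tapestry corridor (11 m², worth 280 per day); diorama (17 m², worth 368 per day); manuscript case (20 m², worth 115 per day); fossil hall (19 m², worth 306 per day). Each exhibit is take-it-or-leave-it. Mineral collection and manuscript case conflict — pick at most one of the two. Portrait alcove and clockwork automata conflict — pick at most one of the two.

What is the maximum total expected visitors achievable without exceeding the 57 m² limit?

1227

Taking portrait alcove + tapestry corridor + diorama + fossil hall: 54 m² used, 1227 in expected visitors.
The closest alternative, mineral collection + clockwork automata + diorama, reaches only 1086.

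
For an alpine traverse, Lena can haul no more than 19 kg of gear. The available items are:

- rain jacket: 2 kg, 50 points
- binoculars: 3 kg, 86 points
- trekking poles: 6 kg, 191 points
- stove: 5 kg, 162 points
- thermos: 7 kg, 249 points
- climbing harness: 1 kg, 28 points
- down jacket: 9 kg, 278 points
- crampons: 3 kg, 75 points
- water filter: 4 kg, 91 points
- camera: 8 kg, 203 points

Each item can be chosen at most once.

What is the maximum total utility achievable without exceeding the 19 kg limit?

630

Ranking by ratio (utility/kg): thermos 35.57, stove 32.40, trekking poles 31.83, down jacket 30.89.
Taking trekking poles + stove + thermos + climbing harness: 19 kg used, 630 in utility.
The closest alternative, binoculars + thermos + down jacket, reaches only 613.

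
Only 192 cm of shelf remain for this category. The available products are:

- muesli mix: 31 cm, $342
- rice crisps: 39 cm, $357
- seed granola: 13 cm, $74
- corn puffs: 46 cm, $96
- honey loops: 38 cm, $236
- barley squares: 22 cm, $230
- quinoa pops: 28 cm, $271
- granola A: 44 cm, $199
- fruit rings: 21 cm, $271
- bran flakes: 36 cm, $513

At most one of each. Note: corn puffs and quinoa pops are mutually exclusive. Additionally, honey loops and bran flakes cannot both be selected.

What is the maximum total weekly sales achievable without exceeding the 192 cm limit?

2058

Density check — bran flakes 14.25, fruit rings 12.90, muesli mix 11.03, barley squares 10.45 are the best per cm.
The ratio ordering already packs tightly: muesli mix + rice crisps + seed granola + barley squares + quinoa pops + fruit rings + bran flakes, 190 cm, 2058.
Runner-up muesli mix + rice crisps + barley squares + quinoa pops + fruit rings + bran flakes tops out at 1984.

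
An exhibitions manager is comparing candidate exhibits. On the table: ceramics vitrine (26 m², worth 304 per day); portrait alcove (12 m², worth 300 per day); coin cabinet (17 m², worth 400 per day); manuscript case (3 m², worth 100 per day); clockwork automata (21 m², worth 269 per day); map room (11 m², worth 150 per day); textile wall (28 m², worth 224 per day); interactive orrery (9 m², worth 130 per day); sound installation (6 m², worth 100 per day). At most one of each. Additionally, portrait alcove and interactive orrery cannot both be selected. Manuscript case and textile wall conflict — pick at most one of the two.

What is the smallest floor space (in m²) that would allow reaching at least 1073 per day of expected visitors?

Minimise m² subject to total expected visitors ≥ 1073.
ceramics vitrine + portrait alcove + coin cabinet + manuscript case reaches 1104 using 58 m².
Any bundle with less than 58 m² falls short of 1073.

58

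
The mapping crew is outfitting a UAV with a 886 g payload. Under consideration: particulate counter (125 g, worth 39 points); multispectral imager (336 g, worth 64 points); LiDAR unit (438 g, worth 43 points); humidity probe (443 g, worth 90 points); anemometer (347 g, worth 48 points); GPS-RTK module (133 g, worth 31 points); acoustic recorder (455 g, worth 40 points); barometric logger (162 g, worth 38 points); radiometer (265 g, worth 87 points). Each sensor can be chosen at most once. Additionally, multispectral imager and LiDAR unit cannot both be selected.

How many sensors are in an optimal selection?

Best achievable data value is 221.
For example particulate counter + multispectral imager + GPS-RTK module + radiometer achieves it, using 859 g.
Any selection reaching 221 contains exactly 4 sensors.

4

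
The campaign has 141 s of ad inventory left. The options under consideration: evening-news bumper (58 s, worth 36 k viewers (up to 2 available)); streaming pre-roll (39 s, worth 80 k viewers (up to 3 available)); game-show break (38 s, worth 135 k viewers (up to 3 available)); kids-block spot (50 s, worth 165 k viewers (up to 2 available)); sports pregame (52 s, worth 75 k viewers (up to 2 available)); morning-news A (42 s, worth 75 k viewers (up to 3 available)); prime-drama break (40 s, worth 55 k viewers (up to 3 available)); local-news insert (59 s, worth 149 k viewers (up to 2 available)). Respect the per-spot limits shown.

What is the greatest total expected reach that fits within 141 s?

465

Ranking by ratio (expected reach/s): game-show break 3.55, kids-block spot 3.30, local-news insert 2.53, streaming pre-roll 2.05.
Filling by ratio: 3×game-show break for 405, with 27 s left unused.
Dropping 2×game-show break frees 76 s; slotting in 2×kids-block spot (100 s) lifts the total to 465 at 138 s.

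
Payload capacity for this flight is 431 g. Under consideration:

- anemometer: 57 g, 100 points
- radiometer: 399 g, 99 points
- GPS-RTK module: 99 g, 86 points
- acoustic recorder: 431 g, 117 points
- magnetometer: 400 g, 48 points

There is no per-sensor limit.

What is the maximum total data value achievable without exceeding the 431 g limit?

By data value per g: anemometer 1.75, GPS-RTK module 0.87, acoustic recorder 0.27 lead.
Taking 7×anemometer: 399 g used, 700 in data value.
No other feasible combination exceeds 700.

700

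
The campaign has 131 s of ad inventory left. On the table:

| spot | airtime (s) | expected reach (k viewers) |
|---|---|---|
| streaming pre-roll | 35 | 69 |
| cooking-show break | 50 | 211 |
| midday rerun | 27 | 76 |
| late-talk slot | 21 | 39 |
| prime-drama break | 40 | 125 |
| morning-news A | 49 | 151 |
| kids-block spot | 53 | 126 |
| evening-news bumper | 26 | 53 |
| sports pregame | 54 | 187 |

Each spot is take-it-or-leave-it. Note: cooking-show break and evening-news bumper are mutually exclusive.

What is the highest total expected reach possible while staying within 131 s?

474

Cooking-show break + midday rerun + sports pregame uses 131 of the 131 s and totals 474.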